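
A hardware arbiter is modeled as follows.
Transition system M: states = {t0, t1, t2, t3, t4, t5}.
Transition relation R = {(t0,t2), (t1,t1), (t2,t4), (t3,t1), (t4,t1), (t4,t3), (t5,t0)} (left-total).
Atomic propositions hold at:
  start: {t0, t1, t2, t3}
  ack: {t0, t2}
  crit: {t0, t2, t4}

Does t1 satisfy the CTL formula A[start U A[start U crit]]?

No

A[start U crit]: least fixpoint, start Z0 = Sat(crit) = {t0, t2, t4}, add states in Sat(start) with every successor in Z. Already a fixed point.
Sat(A[start U crit]) = {t0, t2, t4}
A[start U A[start U crit]]: least fixpoint, start Z0 = Sat(A[start U crit]) = {t0, t2, t4}, add states in Sat(start) with every successor in Z. Already a fixed point.
Sat(A[start U A[start U crit]]) = {t0, t2, t4}
t1 ∉ Sat(A[start U A[start U crit]]) = {t0, t2, t4}, so the formula does not hold at t1.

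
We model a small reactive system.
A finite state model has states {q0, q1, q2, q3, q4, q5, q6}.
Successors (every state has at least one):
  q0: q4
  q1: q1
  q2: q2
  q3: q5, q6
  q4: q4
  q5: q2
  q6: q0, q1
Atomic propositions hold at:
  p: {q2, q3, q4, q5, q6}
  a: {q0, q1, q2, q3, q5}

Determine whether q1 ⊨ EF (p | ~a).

No

Sat(~a) = {q4, q6}
Sat(p | ~a) = {q2, q3, q4, q5, q6}
EF (p | ~a): least fixpoint, start Z0 = {q2, q3, q4, q5, q6}, add states with some successor in Z. Z1 = {q0, q2, q3, q4, q5, q6}; fixed.
Sat(EF (p | ~a)) = {q0, q2, q3, q4, q5, q6}
q1 ∉ Sat(EF (p | ~a)) = {q0, q2, q3, q4, q5, q6}, so the formula does not hold at q1.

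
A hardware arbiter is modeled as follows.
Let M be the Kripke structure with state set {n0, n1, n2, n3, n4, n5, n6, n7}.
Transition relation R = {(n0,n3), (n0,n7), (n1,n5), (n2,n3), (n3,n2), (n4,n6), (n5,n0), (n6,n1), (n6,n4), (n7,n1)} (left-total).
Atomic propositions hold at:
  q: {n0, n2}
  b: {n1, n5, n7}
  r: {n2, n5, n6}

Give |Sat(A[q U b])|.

3

A[q U b]: least fixpoint, start Z0 = Sat(b) = {n1, n5, n7}, add states in Sat(q) with every successor in Z. Already a fixed point.
Sat(A[q U b]) = {n1, n5, n7}
|Sat(A[q U b])| = |{n1, n5, n7}| = 3.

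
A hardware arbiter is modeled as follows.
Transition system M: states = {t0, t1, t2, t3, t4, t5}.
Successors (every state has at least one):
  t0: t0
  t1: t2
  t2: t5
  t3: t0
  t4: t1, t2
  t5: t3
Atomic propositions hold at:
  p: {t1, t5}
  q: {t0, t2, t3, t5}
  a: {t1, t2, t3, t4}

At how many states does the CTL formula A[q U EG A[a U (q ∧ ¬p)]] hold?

4

Sat(¬p) = {t0, t2, t3, t4}
Sat(q ∧ ¬p) = {t0, t2, t3}
A[a U (q ∧ ¬p)]: least fixpoint, start Z0 = Sat((q ∧ ¬p)) = {t0, t2, t3}, add states in Sat(a) with every successor in Z. Z1 = {t0, t1, t2, t3}; Z2 = {t0, t1, t2, t3, t4}; fixed.
Sat(A[a U (q ∧ ¬p)]) = {t0, t1, t2, t3, t4}
EG A[a U (q ∧ ¬p)]: greatest fixpoint, start Z0 = {t0, t1, t2, t3, t4}, keep only states in Sat with some successor in Z. Z1 = {t0, t1, t3, t4}; Z2 = {t0, t3, t4}; Z3 = {t0, t3}; fixed.
Sat(EG A[a U (q ∧ ¬p)]) = {t0, t3}
A[q U EG A[a U (q ∧ ¬p)]]: least fixpoint, start Z0 = Sat(EG A[a U (q ∧ ¬p)]) = {t0, t3}, add states in Sat(q) with every successor in Z. Z1 = {t0, t3, t5}; Z2 = {t0, t2, t3, t5}; fixed.
Sat(A[q U EG A[a U (q ∧ ¬p)]]) = {t0, t2, t3, t5}
|Sat(A[q U EG A[a U (q ∧ ¬p)]])| = |{t0, t2, t3, t5}| = 4.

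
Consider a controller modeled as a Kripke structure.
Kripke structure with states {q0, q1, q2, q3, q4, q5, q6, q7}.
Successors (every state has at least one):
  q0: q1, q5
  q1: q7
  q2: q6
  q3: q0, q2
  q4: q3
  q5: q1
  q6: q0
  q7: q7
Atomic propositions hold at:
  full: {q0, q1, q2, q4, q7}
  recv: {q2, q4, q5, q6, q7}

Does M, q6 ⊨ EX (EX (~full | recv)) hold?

Sat(~full) = {q3, q5, q6}
Sat(~full | recv) = {q2, q3, q4, q5, q6, q7}
Sat(EX (~full | recv)) = {s : some successor in {q2, q3, q4, q5, q6, q7}} = {q0, q1, q2, q3, q4, q7}
Sat(EX (EX (~full | recv))) = {s : some successor in {q0, q1, q2, q3, q4, q7}} = {q0, q1, q3, q4, q5, q6, q7}
q6 ∈ Sat(EX (EX (~full | recv))) = {q0, q1, q3, q4, q5, q6, q7}, so the formula holds at q6.

Yes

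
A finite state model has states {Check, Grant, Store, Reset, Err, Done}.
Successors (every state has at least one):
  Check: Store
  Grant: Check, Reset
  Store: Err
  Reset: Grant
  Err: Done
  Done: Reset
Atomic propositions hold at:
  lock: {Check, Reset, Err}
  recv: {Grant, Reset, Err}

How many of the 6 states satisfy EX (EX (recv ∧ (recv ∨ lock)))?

5

Sat(recv ∨ lock) = {Check, Grant, Reset, Err}
Sat(recv ∧ (recv ∨ lock)) = {Grant, Reset, Err}
Sat(EX (recv ∧ (recv ∨ lock))) = {s : some successor in {Grant, Reset, Err}} = {Grant, Store, Reset, Done}
Sat(EX (EX (recv ∧ (recv ∨ lock)))) = {s : some successor in {Grant, Store, Reset, Done}} = {Check, Grant, Reset, Err, Done}
|Sat(EX (EX (recv ∧ (recv ∨ lock))))| = |{Check, Grant, Reset, Err, Done}| = 5.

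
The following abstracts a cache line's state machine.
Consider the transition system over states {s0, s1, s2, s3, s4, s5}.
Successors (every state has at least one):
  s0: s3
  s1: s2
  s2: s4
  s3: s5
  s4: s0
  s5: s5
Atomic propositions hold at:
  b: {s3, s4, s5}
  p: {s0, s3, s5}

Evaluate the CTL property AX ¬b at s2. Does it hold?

No

Sat(¬b) = {s0, s1, s2}
Sat(AX ¬b) = {s : every successor in {s0, s1, s2}} = {s1, s4}
s2 ∉ Sat(AX ¬b) = {s1, s4}, so the formula does not hold at s2.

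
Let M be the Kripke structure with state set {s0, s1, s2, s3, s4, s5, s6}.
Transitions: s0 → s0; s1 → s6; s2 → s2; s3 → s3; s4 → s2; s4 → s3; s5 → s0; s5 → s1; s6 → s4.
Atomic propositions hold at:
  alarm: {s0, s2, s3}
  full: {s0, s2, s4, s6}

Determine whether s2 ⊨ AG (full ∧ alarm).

Yes

Sat(full ∧ alarm) = {s0, s2}
AG (full ∧ alarm): greatest fixpoint, start Z0 = {s0, s2}, keep only states in Sat with every successor in Z. Already a fixed point.
Sat(AG (full ∧ alarm)) = {s0, s2}
s2 ∈ Sat(AG (full ∧ alarm)) = {s0, s2}, so the formula holds at s2.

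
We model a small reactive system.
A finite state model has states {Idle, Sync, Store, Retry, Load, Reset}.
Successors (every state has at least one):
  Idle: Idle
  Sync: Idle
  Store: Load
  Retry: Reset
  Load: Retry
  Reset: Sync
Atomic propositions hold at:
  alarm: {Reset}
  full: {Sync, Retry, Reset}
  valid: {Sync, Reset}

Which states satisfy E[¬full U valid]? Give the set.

Sat(¬full) = {Idle, Store, Load}
E[¬full U valid]: least fixpoint, start Z0 = Sat(valid) = {Sync, Reset}, add states in Sat(¬full) with some successor in Z. Already a fixed point.
Sat(E[¬full U valid]) = {Sync, Reset}

{Sync, Reset}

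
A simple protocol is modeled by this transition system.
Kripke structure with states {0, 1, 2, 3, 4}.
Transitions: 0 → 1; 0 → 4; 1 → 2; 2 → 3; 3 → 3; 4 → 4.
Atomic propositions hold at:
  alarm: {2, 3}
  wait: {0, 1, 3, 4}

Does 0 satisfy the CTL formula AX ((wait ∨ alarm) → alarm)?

Sat(wait ∨ alarm) = {0, 1, 2, 3, 4}
Sat((wait ∨ alarm) → alarm) = {2, 3}
Sat(AX ((wait ∨ alarm) → alarm)) = {s : every successor in {2, 3}} = {1, 2, 3}
0 ∉ Sat(AX ((wait ∨ alarm) → alarm)) = {1, 2, 3}, so the formula does not hold at 0.

No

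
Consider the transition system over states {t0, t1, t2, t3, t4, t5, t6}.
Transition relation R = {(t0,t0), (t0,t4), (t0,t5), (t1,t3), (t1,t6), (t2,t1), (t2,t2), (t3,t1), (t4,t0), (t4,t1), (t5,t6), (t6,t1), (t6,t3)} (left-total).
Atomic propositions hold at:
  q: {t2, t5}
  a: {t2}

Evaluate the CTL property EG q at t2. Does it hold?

EG q: greatest fixpoint, start Z0 = {t2, t5}, keep only states in Sat with some successor in Z. Z1 = {t2}; fixed.
Sat(EG q) = {t2}
t2 ∈ Sat(EG q) = {t2}, so the formula holds at t2.

Yes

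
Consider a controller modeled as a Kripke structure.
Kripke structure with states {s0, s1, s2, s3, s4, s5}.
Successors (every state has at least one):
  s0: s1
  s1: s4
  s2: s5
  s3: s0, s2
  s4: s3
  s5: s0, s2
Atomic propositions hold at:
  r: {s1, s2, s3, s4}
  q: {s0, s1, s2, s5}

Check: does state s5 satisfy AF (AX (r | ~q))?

Sat(~q) = {s3, s4}
Sat(r | ~q) = {s1, s2, s3, s4}
Sat(AX (r | ~q)) = {s : every successor in {s1, s2, s3, s4}} = {s0, s1, s4}
AF (AX (r | ~q)): least fixpoint, start Z0 = {s0, s1, s4}, add states with every successor in Z. Already a fixed point.
Sat(AF (AX (r | ~q))) = {s0, s1, s4}
s5 ∉ Sat(AF (AX (r | ~q))) = {s0, s1, s4}, so the formula does not hold at s5.

No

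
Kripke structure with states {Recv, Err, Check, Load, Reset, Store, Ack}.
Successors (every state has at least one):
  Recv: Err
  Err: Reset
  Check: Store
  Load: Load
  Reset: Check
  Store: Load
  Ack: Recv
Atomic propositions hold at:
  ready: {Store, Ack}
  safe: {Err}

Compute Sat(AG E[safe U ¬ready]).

Sat(¬ready) = {Recv, Err, Check, Load, Reset}
E[safe U ¬ready]: least fixpoint, start Z0 = Sat(¬ready) = {Recv, Err, Check, Load, Reset}, add states in Sat(safe) with some successor in Z. Already a fixed point.
Sat(E[safe U ¬ready]) = {Recv, Err, Check, Load, Reset}
AG E[safe U ¬ready]: greatest fixpoint, start Z0 = {Recv, Err, Check, Load, Reset}, keep only states in Sat with every successor in Z. Z1 = {Recv, Err, Load, Reset}; Z2 = {Recv, Err, Load}; Z3 = {Recv, Load}; Z4 = {Load}; fixed.
Sat(AG E[safe U ¬ready]) = {Load}

{Load}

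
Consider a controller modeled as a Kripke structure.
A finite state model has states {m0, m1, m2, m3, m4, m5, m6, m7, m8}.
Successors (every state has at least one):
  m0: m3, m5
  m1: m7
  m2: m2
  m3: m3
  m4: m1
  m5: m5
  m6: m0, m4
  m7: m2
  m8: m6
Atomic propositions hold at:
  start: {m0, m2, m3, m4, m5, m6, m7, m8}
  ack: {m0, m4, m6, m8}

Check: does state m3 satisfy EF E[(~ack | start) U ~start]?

No

Sat(~ack) = {m1, m2, m3, m5, m7}
Sat(~ack | start) = {m0, m1, m2, m3, m4, m5, m6, m7, m8}
Sat(~start) = {m1}
E[(~ack | start) U ~start]: least fixpoint, start Z0 = Sat(~start) = {m1}, add states in Sat(~ack | start) with some successor in Z. Z1 = {m1, m4}; Z2 = {m1, m4, m6}; Z3 = {m1, m4, m6, m8}; fixed.
Sat(E[(~ack | start) U ~start]) = {m1, m4, m6, m8}
EF E[(~ack | start) U ~start]: least fixpoint, start Z0 = {m1, m4, m6, m8}, add states with some successor in Z. Already a fixed point.
Sat(EF E[(~ack | start) U ~start]) = {m1, m4, m6, m8}
m3 ∉ Sat(EF E[(~ack | start) U ~start]) = {m1, m4, m6, m8}, so the formula does not hold at m3.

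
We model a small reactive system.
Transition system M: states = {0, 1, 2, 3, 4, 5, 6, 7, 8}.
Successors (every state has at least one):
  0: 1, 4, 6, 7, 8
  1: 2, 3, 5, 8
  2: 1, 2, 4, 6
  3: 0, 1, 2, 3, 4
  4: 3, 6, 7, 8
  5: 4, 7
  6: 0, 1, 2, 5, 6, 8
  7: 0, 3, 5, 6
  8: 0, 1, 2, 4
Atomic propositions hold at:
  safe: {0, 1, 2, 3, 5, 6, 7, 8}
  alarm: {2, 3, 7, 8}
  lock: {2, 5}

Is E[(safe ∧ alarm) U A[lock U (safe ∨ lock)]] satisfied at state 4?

No

Sat(safe ∧ alarm) = {2, 3, 7, 8}
Sat(safe ∨ lock) = {0, 1, 2, 3, 5, 6, 7, 8}
A[lock U (safe ∨ lock)]: least fixpoint, start Z0 = Sat((safe ∨ lock)) = {0, 1, 2, 3, 5, 6, 7, 8}, add states in Sat(lock) with every successor in Z. Already a fixed point.
Sat(A[lock U (safe ∨ lock)]) = {0, 1, 2, 3, 5, 6, 7, 8}
E[(safe ∧ alarm) U A[lock U (safe ∨ lock)]]: least fixpoint, start Z0 = Sat(A[lock U (safe ∨ lock)]) = {0, 1, 2, 3, 5, 6, 7, 8}, add states in Sat(safe ∧ alarm) with some successor in Z. Already a fixed point.
Sat(E[(safe ∧ alarm) U A[lock U (safe ∨ lock)]]) = {0, 1, 2, 3, 5, 6, 7, 8}
4 ∉ Sat(E[(safe ∧ alarm) U A[lock U (safe ∨ lock)]]) = {0, 1, 2, 3, 5, 6, 7, 8}, so the formula does not hold at 4.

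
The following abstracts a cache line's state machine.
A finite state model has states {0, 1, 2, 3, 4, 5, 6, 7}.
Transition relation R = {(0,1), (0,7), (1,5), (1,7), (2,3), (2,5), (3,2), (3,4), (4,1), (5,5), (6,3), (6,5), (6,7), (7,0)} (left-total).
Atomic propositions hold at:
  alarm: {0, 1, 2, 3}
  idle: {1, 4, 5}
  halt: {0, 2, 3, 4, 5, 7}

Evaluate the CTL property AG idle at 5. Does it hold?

AG idle: greatest fixpoint, start Z0 = {1, 4, 5}, keep only states in Sat with every successor in Z. Z1 = {4, 5}; Z2 = {5}; fixed.
Sat(AG idle) = {5}
5 ∈ Sat(AG idle) = {5}, so the formula holds at 5.

Yes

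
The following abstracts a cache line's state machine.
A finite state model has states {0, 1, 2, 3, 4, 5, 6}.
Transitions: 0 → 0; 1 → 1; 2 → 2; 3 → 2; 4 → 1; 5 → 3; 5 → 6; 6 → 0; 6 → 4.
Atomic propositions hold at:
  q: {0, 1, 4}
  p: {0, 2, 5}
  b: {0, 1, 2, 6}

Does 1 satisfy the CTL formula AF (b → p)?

No

Sat(b → p) = {0, 2, 3, 4, 5}
AF (b → p): least fixpoint, start Z0 = {0, 2, 3, 4, 5}, add states with every successor in Z. Z1 = {0, 2, 3, 4, 5, 6}; fixed.
Sat(AF (b → p)) = {0, 2, 3, 4, 5, 6}
1 ∉ Sat(AF (b → p)) = {0, 2, 3, 4, 5, 6}, so the formula does not hold at 1.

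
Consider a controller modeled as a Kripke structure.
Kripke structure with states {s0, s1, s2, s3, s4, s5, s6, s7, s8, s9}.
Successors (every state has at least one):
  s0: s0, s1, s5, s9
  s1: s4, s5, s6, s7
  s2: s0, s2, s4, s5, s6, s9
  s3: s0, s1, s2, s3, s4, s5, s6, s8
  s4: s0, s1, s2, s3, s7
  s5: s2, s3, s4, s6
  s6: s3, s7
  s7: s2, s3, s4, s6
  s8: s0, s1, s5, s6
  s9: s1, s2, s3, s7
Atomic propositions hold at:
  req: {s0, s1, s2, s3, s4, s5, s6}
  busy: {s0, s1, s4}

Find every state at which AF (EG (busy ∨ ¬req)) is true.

{s0, s1, s4, s7, s8, s9}

Sat(¬req) = {s7, s8, s9}
Sat(busy ∨ ¬req) = {s0, s1, s4, s7, s8, s9}
EG (busy ∨ ¬req): greatest fixpoint, start Z0 = {s0, s1, s4, s7, s8, s9}, keep only states in Sat with some successor in Z. Already a fixed point.
Sat(EG (busy ∨ ¬req)) = {s0, s1, s4, s7, s8, s9}
AF (EG (busy ∨ ¬req)): least fixpoint, start Z0 = {s0, s1, s4, s7, s8, s9}, add states with every successor in Z. Already a fixed point.
Sat(AF (EG (busy ∨ ¬req))) = {s0, s1, s4, s7, s8, s9}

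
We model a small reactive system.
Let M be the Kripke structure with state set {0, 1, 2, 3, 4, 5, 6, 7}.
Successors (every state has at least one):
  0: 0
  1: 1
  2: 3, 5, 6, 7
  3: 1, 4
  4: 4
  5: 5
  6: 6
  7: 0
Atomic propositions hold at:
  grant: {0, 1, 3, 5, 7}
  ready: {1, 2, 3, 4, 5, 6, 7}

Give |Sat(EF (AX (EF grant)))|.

6

EF grant: least fixpoint, start Z0 = {0, 1, 3, 5, 7}, add states with some successor in Z. Z1 = {0, 1, 2, 3, 5, 7}; fixed.
Sat(EF grant) = {0, 1, 2, 3, 5, 7}
Sat(AX (EF grant)) = {s : every successor in {0, 1, 2, 3, 5, 7}} = {0, 1, 5, 7}
EF (AX (EF grant)): least fixpoint, start Z0 = {0, 1, 5, 7}, add states with some successor in Z. Z1 = {0, 1, 2, 3, 5, 7}; fixed.
Sat(EF (AX (EF grant))) = {0, 1, 2, 3, 5, 7}
|Sat(EF (AX (EF grant)))| = |{0, 1, 2, 3, 5, 7}| = 6.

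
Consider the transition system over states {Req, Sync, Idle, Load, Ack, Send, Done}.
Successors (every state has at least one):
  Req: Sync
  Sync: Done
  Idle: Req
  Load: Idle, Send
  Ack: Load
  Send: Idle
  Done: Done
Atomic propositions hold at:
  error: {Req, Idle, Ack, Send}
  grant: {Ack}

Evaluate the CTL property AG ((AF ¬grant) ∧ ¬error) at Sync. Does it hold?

Sat(¬grant) = {Req, Sync, Idle, Load, Send, Done}
AF ¬grant: least fixpoint, start Z0 = {Req, Sync, Idle, Load, Send, Done}, add states with every successor in Z. Z1 = {Req, Sync, Idle, Load, Ack, Send, Done}; fixed.
Sat(AF ¬grant) = {Req, Sync, Idle, Load, Ack, Send, Done}
Sat(¬error) = {Sync, Load, Done}
Sat((AF ¬grant) ∧ ¬error) = {Sync, Load, Done}
AG ((AF ¬grant) ∧ ¬error): greatest fixpoint, start Z0 = {Sync, Load, Done}, keep only states in Sat with every successor in Z. Z1 = {Sync, Done}; fixed.
Sat(AG ((AF ¬grant) ∧ ¬error)) = {Sync, Done}
Sync ∈ Sat(AG ((AF ¬grant) ∧ ¬error)) = {Sync, Done}, so the formula holds at Sync.

Yes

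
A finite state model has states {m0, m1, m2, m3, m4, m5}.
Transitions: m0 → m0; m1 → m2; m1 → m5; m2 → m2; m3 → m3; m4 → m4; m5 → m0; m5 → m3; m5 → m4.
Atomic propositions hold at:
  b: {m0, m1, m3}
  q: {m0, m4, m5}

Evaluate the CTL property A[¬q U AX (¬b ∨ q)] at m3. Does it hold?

Sat(¬q) = {m1, m2, m3}
Sat(¬b) = {m2, m4, m5}
Sat(¬b ∨ q) = {m0, m2, m4, m5}
Sat(AX (¬b ∨ q)) = {s : every successor in {m0, m2, m4, m5}} = {m0, m1, m2, m4}
A[¬q U AX (¬b ∨ q)]: least fixpoint, start Z0 = Sat(AX (¬b ∨ q)) = {m0, m1, m2, m4}, add states in Sat(¬q) with every successor in Z. Already a fixed point.
Sat(A[¬q U AX (¬b ∨ q)]) = {m0, m1, m2, m4}
m3 ∉ Sat(A[¬q U AX (¬b ∨ q)]) = {m0, m1, m2, m4}, so the formula does not hold at m3.

No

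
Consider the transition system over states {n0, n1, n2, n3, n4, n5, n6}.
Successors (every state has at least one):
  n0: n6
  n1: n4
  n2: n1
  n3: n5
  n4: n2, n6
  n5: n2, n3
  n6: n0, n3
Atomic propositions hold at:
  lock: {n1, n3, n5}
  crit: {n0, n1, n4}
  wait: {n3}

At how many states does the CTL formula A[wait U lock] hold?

A[wait U lock]: least fixpoint, start Z0 = Sat(lock) = {n1, n3, n5}, add states in Sat(wait) with every successor in Z. Already a fixed point.
Sat(A[wait U lock]) = {n1, n3, n5}
|Sat(A[wait U lock])| = |{n1, n3, n5}| = 3.

3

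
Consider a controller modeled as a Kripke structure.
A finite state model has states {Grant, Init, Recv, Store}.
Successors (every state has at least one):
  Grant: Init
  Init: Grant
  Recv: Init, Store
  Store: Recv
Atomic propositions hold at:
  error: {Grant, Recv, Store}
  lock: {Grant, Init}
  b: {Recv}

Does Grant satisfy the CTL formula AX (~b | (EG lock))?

Sat(~b) = {Grant, Init, Store}
EG lock: greatest fixpoint, start Z0 = {Grant, Init}, keep only states in Sat with some successor in Z. Already a fixed point.
Sat(EG lock) = {Grant, Init}
Sat(~b | (EG lock)) = {Grant, Init, Store}
Sat(AX (~b | (EG lock))) = {s : every successor in {Grant, Init, Store}} = {Grant, Init, Recv}
Grant ∈ Sat(AX (~b | (EG lock))) = {Grant, Init, Recv}, so the formula holds at Grant.

Yes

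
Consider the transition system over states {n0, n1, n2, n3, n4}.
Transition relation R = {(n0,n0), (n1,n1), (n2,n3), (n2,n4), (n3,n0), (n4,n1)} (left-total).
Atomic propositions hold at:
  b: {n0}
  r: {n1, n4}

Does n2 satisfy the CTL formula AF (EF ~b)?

Yes

Sat(~b) = {n1, n2, n3, n4}
EF ~b: least fixpoint, start Z0 = {n1, n2, n3, n4}, add states with some successor in Z. Already a fixed point.
Sat(EF ~b) = {n1, n2, n3, n4}
AF (EF ~b): least fixpoint, start Z0 = {n1, n2, n3, n4}, add states with every successor in Z. Already a fixed point.
Sat(AF (EF ~b)) = {n1, n2, n3, n4}
n2 ∈ Sat(AF (EF ~b)) = {n1, n2, n3, n4}, so the formula holds at n2.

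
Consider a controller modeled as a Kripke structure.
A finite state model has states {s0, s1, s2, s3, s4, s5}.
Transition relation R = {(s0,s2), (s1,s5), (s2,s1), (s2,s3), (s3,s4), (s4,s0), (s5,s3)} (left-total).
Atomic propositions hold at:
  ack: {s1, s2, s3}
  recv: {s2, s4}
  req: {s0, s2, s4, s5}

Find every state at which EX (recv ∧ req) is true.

{s0, s3}

Sat(recv ∧ req) = {s2, s4}
Sat(EX (recv ∧ req)) = {s : some successor in {s2, s4}} = {s0, s3}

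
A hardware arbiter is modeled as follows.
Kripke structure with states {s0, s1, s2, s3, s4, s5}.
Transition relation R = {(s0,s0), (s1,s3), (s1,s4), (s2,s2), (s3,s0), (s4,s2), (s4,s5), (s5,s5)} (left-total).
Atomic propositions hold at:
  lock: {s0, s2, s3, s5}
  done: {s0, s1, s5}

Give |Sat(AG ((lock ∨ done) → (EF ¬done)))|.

Sat(lock ∨ done) = {s0, s1, s2, s3, s5}
Sat(¬done) = {s2, s3, s4}
EF ¬done: least fixpoint, start Z0 = {s2, s3, s4}, add states with some successor in Z. Z1 = {s1, s2, s3, s4}; fixed.
Sat(EF ¬done) = {s1, s2, s3, s4}
Sat((lock ∨ done) → (EF ¬done)) = {s1, s2, s3, s4}
AG ((lock ∨ done) → (EF ¬done)): greatest fixpoint, start Z0 = {s1, s2, s3, s4}, keep only states in Sat with every successor in Z. Z1 = {s1, s2}; Z2 = {s2}; fixed.
Sat(AG ((lock ∨ done) → (EF ¬done))) = {s2}
|Sat(AG ((lock ∨ done) → (EF ¬done)))| = |{s2}| = 1.

1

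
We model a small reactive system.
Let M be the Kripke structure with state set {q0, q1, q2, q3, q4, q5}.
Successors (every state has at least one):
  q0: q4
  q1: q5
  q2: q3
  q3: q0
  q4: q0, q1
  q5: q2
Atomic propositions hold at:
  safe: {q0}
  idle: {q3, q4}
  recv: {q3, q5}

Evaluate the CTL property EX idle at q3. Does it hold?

No

Sat(EX idle) = {s : some successor in {q3, q4}} = {q0, q2}
q3 ∉ Sat(EX idle) = {q0, q2}, so the formula does not hold at q3.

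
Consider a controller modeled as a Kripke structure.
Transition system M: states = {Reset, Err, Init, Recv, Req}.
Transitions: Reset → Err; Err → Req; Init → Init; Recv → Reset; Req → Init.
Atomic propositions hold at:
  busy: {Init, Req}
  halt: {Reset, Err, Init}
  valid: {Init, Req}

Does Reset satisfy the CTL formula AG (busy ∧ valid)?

No

Sat(busy ∧ valid) = {Init, Req}
AG (busy ∧ valid): greatest fixpoint, start Z0 = {Init, Req}, keep only states in Sat with every successor in Z. Already a fixed point.
Sat(AG (busy ∧ valid)) = {Init, Req}
Reset ∉ Sat(AG (busy ∧ valid)) = {Init, Req}, so the formula does not hold at Reset.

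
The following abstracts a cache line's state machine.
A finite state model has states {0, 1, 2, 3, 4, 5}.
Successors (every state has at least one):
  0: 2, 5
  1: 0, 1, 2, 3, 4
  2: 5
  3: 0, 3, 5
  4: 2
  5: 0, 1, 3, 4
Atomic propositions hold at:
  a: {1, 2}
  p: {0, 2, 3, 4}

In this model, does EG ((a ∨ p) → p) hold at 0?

Yes

Sat(a ∨ p) = {0, 1, 2, 3, 4}
Sat((a ∨ p) → p) = {0, 2, 3, 4, 5}
EG ((a ∨ p) → p): greatest fixpoint, start Z0 = {0, 2, 3, 4, 5}, keep only states in Sat with some successor in Z. Already a fixed point.
Sat(EG ((a ∨ p) → p)) = {0, 2, 3, 4, 5}
0 ∈ Sat(EG ((a ∨ p) → p)) = {0, 2, 3, 4, 5}, so the formula holds at 0.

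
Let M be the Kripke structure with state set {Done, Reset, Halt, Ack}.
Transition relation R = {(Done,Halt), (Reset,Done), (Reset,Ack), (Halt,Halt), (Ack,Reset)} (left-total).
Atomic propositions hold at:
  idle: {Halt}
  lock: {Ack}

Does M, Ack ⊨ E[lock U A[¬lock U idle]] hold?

Sat(¬lock) = {Done, Reset, Halt}
A[¬lock U idle]: least fixpoint, start Z0 = Sat(idle) = {Halt}, add states in Sat(¬lock) with every successor in Z. Z1 = {Done, Halt}; fixed.
Sat(A[¬lock U idle]) = {Done, Halt}
E[lock U A[¬lock U idle]]: least fixpoint, start Z0 = Sat(A[¬lock U idle]) = {Done, Halt}, add states in Sat(lock) with some successor in Z. Already a fixed point.
Sat(E[lock U A[¬lock U idle]]) = {Done, Halt}
Ack ∉ Sat(E[lock U A[¬lock U idle]]) = {Done, Halt}, so the formula does not hold at Ack.

No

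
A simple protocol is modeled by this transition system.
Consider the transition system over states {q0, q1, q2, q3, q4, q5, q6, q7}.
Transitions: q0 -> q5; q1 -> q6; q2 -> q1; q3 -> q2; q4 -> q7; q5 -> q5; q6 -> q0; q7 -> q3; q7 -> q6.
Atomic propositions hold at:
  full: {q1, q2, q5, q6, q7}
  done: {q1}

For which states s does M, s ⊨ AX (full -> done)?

{q2, q6}

Sat(full -> done) = {q0, q1, q3, q4}
Sat(AX (full -> done)) = {s : every successor in {q0, q1, q3, q4}} = {q2, q6}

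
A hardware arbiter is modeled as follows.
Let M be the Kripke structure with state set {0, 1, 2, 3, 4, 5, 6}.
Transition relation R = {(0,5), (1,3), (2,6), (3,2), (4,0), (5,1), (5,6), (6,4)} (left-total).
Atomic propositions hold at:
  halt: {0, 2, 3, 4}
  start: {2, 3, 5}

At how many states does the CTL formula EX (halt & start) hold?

Sat(halt & start) = {2, 3}
Sat(EX (halt & start)) = {s : some successor in {2, 3}} = {1, 3}
|Sat(EX (halt & start))| = |{1, 3}| = 2.

2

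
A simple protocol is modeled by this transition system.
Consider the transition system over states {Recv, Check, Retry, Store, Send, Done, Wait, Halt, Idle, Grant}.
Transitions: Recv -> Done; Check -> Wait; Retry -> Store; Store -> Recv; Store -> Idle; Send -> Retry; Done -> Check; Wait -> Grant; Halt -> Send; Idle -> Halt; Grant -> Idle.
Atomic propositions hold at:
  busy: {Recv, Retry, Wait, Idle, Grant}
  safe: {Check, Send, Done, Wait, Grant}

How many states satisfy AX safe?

5

Sat(AX safe) = {s : every successor in {Check, Send, Done, Wait, Grant}} = {Recv, Check, Done, Wait, Halt}
|Sat(AX safe)| = |{Recv, Check, Done, Wait, Halt}| = 5.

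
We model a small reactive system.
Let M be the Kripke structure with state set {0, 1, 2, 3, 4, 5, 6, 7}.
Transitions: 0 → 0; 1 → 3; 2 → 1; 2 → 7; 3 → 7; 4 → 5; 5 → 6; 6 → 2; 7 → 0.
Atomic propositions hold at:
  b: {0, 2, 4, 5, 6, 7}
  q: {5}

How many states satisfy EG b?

EG b: greatest fixpoint, start Z0 = {0, 2, 4, 5, 6, 7}, keep only states in Sat with some successor in Z. Already a fixed point.
Sat(EG b) = {0, 2, 4, 5, 6, 7}
|Sat(EG b)| = |{0, 2, 4, 5, 6, 7}| = 6.

6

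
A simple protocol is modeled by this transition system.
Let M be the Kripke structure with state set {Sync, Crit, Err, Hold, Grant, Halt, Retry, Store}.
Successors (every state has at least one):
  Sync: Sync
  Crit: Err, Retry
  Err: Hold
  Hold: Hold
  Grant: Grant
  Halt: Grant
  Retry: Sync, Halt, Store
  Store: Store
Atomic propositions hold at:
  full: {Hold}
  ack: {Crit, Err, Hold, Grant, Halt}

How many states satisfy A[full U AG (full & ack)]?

Sat(full & ack) = {Hold}
AG (full & ack): greatest fixpoint, start Z0 = {Hold}, keep only states in Sat with every successor in Z. Already a fixed point.
Sat(AG (full & ack)) = {Hold}
A[full U AG (full & ack)]: least fixpoint, start Z0 = Sat(AG (full & ack)) = {Hold}, add states in Sat(full) with every successor in Z. Already a fixed point.
Sat(A[full U AG (full & ack)]) = {Hold}
|Sat(A[full U AG (full & ack)])| = |{Hold}| = 1.

1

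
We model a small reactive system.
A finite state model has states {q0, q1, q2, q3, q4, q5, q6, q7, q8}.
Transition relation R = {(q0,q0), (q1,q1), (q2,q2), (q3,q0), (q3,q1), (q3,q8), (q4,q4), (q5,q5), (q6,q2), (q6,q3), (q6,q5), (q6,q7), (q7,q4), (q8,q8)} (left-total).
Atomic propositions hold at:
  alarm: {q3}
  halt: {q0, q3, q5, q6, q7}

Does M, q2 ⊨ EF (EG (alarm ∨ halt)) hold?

No

Sat(alarm ∨ halt) = {q0, q3, q5, q6, q7}
EG (alarm ∨ halt): greatest fixpoint, start Z0 = {q0, q3, q5, q6, q7}, keep only states in Sat with some successor in Z. Z1 = {q0, q3, q5, q6}; fixed.
Sat(EG (alarm ∨ halt)) = {q0, q3, q5, q6}
EF (EG (alarm ∨ halt)): least fixpoint, start Z0 = {q0, q3, q5, q6}, add states with some successor in Z. Already a fixed point.
Sat(EF (EG (alarm ∨ halt))) = {q0, q3, q5, q6}
q2 ∉ Sat(EF (EG (alarm ∨ halt))) = {q0, q3, q5, q6}, so the formula does not hold at q2.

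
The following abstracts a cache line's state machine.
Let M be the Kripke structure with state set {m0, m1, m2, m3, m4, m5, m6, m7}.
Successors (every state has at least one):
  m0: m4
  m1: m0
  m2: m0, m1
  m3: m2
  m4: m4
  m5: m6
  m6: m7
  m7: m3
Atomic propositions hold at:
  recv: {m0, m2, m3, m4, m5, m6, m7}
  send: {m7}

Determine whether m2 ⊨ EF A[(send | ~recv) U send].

No

Sat(~recv) = {m1}
Sat(send | ~recv) = {m1, m7}
A[(send | ~recv) U send]: least fixpoint, start Z0 = Sat(send) = {m7}, add states in Sat(send | ~recv) with every successor in Z. Already a fixed point.
Sat(A[(send | ~recv) U send]) = {m7}
EF A[(send | ~recv) U send]: least fixpoint, start Z0 = {m7}, add states with some successor in Z. Z1 = {m6, m7}; Z2 = {m5, m6, m7}; fixed.
Sat(EF A[(send | ~recv) U send]) = {m5, m6, m7}
m2 ∉ Sat(EF A[(send | ~recv) U send]) = {m5, m6, m7}, so the formula does not hold at m2.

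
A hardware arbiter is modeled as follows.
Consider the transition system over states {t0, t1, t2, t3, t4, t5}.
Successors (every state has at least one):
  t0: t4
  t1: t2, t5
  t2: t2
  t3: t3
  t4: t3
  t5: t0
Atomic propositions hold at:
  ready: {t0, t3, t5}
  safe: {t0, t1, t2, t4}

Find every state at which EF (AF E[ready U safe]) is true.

E[ready U safe]: least fixpoint, start Z0 = Sat(safe) = {t0, t1, t2, t4}, add states in Sat(ready) with some successor in Z. Z1 = {t0, t1, t2, t4, t5}; fixed.
Sat(E[ready U safe]) = {t0, t1, t2, t4, t5}
AF E[ready U safe]: least fixpoint, start Z0 = {t0, t1, t2, t4, t5}, add states with every successor in Z. Already a fixed point.
Sat(AF E[ready U safe]) = {t0, t1, t2, t4, t5}
EF (AF E[ready U safe]): least fixpoint, start Z0 = {t0, t1, t2, t4, t5}, add states with some successor in Z. Already a fixed point.
Sat(EF (AF E[ready U safe])) = {t0, t1, t2, t4, t5}

{t0, t1, t2, t4, t5}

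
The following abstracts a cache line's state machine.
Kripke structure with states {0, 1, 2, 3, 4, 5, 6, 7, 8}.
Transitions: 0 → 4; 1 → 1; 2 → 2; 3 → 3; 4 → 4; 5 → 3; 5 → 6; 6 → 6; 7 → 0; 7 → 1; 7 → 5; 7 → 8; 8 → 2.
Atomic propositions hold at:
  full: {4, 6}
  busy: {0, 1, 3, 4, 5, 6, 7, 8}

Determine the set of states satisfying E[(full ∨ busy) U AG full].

Sat(full ∨ busy) = {0, 1, 3, 4, 5, 6, 7, 8}
AG full: greatest fixpoint, start Z0 = {4, 6}, keep only states in Sat with every successor in Z. Already a fixed point.
Sat(AG full) = {4, 6}
E[(full ∨ busy) U AG full]: least fixpoint, start Z0 = Sat(AG full) = {4, 6}, add states in Sat(full ∨ busy) with some successor in Z. Z1 = {0, 4, 5, 6}; Z2 = {0, 4, 5, 6, 7}; fixed.
Sat(E[(full ∨ busy) U AG full]) = {0, 4, 5, 6, 7}

{0, 4, 5, 6, 7}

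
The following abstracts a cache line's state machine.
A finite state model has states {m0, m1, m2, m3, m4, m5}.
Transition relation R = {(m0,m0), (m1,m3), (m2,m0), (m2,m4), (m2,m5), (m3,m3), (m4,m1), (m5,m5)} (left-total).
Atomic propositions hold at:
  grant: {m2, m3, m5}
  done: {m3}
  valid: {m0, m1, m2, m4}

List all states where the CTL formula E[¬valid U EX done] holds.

Sat(¬valid) = {m3, m5}
Sat(EX done) = {s : some successor in {m3}} = {m1, m3}
E[¬valid U EX done]: least fixpoint, start Z0 = Sat(EX done) = {m1, m3}, add states in Sat(¬valid) with some successor in Z. Already a fixed point.
Sat(E[¬valid U EX done]) = {m1, m3}

{m1, m3}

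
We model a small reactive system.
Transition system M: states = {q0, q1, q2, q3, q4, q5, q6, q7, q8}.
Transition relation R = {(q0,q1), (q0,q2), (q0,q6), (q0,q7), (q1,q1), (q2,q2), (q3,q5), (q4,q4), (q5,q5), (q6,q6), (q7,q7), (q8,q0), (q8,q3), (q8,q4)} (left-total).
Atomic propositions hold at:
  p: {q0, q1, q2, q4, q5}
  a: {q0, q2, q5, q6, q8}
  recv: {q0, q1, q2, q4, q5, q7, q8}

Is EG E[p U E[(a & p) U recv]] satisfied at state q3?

No

Sat(a & p) = {q0, q2, q5}
E[(a & p) U recv]: least fixpoint, start Z0 = Sat(recv) = {q0, q1, q2, q4, q5, q7, q8}, add states in Sat(a & p) with some successor in Z. Already a fixed point.
Sat(E[(a & p) U recv]) = {q0, q1, q2, q4, q5, q7, q8}
E[p U E[(a & p) U recv]]: least fixpoint, start Z0 = Sat(E[(a & p) U recv]) = {q0, q1, q2, q4, q5, q7, q8}, add states in Sat(p) with some successor in Z. Already a fixed point.
Sat(E[p U E[(a & p) U recv]]) = {q0, q1, q2, q4, q5, q7, q8}
EG E[p U E[(a & p) U recv]]: greatest fixpoint, start Z0 = {q0, q1, q2, q4, q5, q7, q8}, keep only states in Sat with some successor in Z. Already a fixed point.
Sat(EG E[p U E[(a & p) U recv]]) = {q0, q1, q2, q4, q5, q7, q8}
q3 ∉ Sat(EG E[p U E[(a & p) U recv]]) = {q0, q1, q2, q4, q5, q7, q8}, so the formula does not hold at q3.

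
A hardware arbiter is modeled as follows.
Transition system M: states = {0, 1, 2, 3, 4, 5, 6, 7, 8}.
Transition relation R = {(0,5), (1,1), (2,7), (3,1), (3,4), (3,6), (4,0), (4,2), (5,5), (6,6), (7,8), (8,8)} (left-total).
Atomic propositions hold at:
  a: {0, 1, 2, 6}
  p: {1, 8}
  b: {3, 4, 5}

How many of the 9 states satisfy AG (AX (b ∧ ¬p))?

Sat(¬p) = {0, 2, 3, 4, 5, 6, 7}
Sat(b ∧ ¬p) = {3, 4, 5}
Sat(AX (b ∧ ¬p)) = {s : every successor in {3, 4, 5}} = {0, 5}
AG (AX (b ∧ ¬p)): greatest fixpoint, start Z0 = {0, 5}, keep only states in Sat with every successor in Z. Already a fixed point.
Sat(AG (AX (b ∧ ¬p))) = {0, 5}
|Sat(AG (AX (b ∧ ¬p)))| = |{0, 5}| = 2.

2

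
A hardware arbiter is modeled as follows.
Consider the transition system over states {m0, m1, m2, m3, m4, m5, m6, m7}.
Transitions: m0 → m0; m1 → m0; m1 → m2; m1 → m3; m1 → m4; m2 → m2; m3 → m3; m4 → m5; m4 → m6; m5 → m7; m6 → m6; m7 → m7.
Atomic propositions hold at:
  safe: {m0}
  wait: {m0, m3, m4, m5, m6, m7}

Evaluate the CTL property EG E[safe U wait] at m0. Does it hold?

E[safe U wait]: least fixpoint, start Z0 = Sat(wait) = {m0, m3, m4, m5, m6, m7}, add states in Sat(safe) with some successor in Z. Already a fixed point.
Sat(E[safe U wait]) = {m0, m3, m4, m5, m6, m7}
EG E[safe U wait]: greatest fixpoint, start Z0 = {m0, m3, m4, m5, m6, m7}, keep only states in Sat with some successor in Z. Already a fixed point.
Sat(EG E[safe U wait]) = {m0, m3, m4, m5, m6, m7}
m0 ∈ Sat(EG E[safe U wait]) = {m0, m3, m4, m5, m6, m7}, so the formula holds at m0.

Yes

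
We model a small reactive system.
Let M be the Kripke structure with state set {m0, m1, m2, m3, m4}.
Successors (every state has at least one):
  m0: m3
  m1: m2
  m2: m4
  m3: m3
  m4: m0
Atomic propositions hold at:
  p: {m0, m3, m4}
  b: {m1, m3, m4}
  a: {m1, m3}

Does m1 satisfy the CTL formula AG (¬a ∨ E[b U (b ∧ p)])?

No

Sat(¬a) = {m0, m2, m4}
Sat(b ∧ p) = {m3, m4}
E[b U (b ∧ p)]: least fixpoint, start Z0 = Sat((b ∧ p)) = {m3, m4}, add states in Sat(b) with some successor in Z. Already a fixed point.
Sat(E[b U (b ∧ p)]) = {m3, m4}
Sat(¬a ∨ E[b U (b ∧ p)]) = {m0, m2, m3, m4}
AG (¬a ∨ E[b U (b ∧ p)]): greatest fixpoint, start Z0 = {m0, m2, m3, m4}, keep only states in Sat with every successor in Z. Already a fixed point.
Sat(AG (¬a ∨ E[b U (b ∧ p)])) = {m0, m2, m3, m4}
m1 ∉ Sat(AG (¬a ∨ E[b U (b ∧ p)])) = {m0, m2, m3, m4}, so the formula does not hold at m1.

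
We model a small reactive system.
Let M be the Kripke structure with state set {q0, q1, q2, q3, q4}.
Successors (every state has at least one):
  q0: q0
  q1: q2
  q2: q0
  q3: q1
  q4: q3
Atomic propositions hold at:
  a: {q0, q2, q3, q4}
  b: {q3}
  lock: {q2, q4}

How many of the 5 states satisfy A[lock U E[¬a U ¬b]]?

Sat(¬a) = {q1}
Sat(¬b) = {q0, q1, q2, q4}
E[¬a U ¬b]: least fixpoint, start Z0 = Sat(¬b) = {q0, q1, q2, q4}, add states in Sat(¬a) with some successor in Z. Already a fixed point.
Sat(E[¬a U ¬b]) = {q0, q1, q2, q4}
A[lock U E[¬a U ¬b]]: least fixpoint, start Z0 = Sat(E[¬a U ¬b]) = {q0, q1, q2, q4}, add states in Sat(lock) with every successor in Z. Already a fixed point.
Sat(A[lock U E[¬a U ¬b]]) = {q0, q1, q2, q4}
|Sat(A[lock U E[¬a U ¬b]])| = |{q0, q1, q2, q4}| = 4.

4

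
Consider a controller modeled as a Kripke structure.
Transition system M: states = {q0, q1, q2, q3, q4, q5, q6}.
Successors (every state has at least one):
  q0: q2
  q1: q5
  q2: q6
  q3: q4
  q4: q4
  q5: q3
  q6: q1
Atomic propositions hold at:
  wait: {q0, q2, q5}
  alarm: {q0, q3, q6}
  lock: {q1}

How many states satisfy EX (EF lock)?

EF lock: least fixpoint, start Z0 = {q1}, add states with some successor in Z. Z1 = {q1, q6}; Z2 = {q1, q2, q6}; Z3 = {q0, q1, q2, q6}; fixed.
Sat(EF lock) = {q0, q1, q2, q6}
Sat(EX (EF lock)) = {s : some successor in {q0, q1, q2, q6}} = {q0, q2, q6}
|Sat(EX (EF lock))| = |{q0, q2, q6}| = 3.

3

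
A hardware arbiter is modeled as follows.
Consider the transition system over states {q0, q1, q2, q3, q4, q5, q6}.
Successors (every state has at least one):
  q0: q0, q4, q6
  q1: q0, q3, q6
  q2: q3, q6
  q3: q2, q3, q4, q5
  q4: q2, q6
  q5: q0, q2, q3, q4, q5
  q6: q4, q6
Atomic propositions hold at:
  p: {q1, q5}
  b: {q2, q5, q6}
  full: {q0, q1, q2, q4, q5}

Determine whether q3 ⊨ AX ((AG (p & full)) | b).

Sat(p & full) = {q1, q5}
AG (p & full): greatest fixpoint, start Z0 = {q1, q5}, keep only states in Sat with every successor in Z. Z1 = ∅; fixed.
Sat(AG (p & full)) = ∅
Sat((AG (p & full)) | b) = {q2, q5, q6}
Sat(AX ((AG (p & full)) | b)) = {s : every successor in {q2, q5, q6}} = {q4}
q3 ∉ Sat(AX ((AG (p & full)) | b)) = {q4}, so the formula does not hold at q3.

No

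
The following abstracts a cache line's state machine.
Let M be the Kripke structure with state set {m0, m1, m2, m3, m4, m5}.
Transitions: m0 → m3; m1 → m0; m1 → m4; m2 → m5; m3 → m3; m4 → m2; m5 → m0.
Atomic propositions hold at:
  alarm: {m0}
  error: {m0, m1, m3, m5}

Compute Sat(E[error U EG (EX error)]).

Sat(EX error) = {s : some successor in {m0, m1, m3, m5}} = {m0, m1, m2, m3, m5}
EG (EX error): greatest fixpoint, start Z0 = {m0, m1, m2, m3, m5}, keep only states in Sat with some successor in Z. Already a fixed point.
Sat(EG (EX error)) = {m0, m1, m2, m3, m5}
E[error U EG (EX error)]: least fixpoint, start Z0 = Sat(EG (EX error)) = {m0, m1, m2, m3, m5}, add states in Sat(error) with some successor in Z. Already a fixed point.
Sat(E[error U EG (EX error)]) = {m0, m1, m2, m3, m5}

{m0, m1, m2, m3, m5}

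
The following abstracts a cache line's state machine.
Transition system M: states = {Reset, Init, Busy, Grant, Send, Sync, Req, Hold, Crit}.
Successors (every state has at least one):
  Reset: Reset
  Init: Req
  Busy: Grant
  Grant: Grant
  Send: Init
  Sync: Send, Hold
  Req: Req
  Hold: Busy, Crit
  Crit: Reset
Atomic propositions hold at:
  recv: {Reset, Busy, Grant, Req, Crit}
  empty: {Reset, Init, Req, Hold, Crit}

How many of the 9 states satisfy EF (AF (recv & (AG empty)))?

7

AG empty: greatest fixpoint, start Z0 = {Reset, Init, Req, Hold, Crit}, keep only states in Sat with every successor in Z. Z1 = {Reset, Init, Req, Crit}; fixed.
Sat(AG empty) = {Reset, Init, Req, Crit}
Sat(recv & (AG empty)) = {Reset, Req, Crit}
AF (recv & (AG empty)): least fixpoint, start Z0 = {Reset, Req, Crit}, add states with every successor in Z. Z1 = {Reset, Init, Req, Crit}; Z2 = {Reset, Init, Send, Req, Crit}; fixed.
Sat(AF (recv & (AG empty))) = {Reset, Init, Send, Req, Crit}
EF (AF (recv & (AG empty))): least fixpoint, start Z0 = {Reset, Init, Send, Req, Crit}, add states with some successor in Z. Z1 = {Reset, Init, Send, Sync, Req, Hold, Crit}; fixed.
Sat(EF (AF (recv & (AG empty)))) = {Reset, Init, Send, Sync, Req, Hold, Crit}
|Sat(EF (AF (recv & (AG empty))))| = |{Reset, Init, Send, Sync, Req, Hold, Crit}| = 7.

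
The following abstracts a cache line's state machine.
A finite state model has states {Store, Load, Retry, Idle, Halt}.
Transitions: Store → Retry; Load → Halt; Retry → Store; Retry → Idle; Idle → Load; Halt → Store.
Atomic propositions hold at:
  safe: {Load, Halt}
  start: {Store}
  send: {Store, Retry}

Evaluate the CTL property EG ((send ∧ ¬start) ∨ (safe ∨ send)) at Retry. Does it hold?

Yes

Sat(¬start) = {Load, Retry, Idle, Halt}
Sat(send ∧ ¬start) = {Retry}
Sat(safe ∨ send) = {Store, Load, Retry, Halt}
Sat((send ∧ ¬start) ∨ (safe ∨ send)) = {Store, Load, Retry, Halt}
EG ((send ∧ ¬start) ∨ (safe ∨ send)): greatest fixpoint, start Z0 = {Store, Load, Retry, Halt}, keep only states in Sat with some successor in Z. Already a fixed point.
Sat(EG ((send ∧ ¬start) ∨ (safe ∨ send))) = {Store, Load, Retry, Halt}
Retry ∈ Sat(EG ((send ∧ ¬start) ∨ (safe ∨ send))) = {Store, Load, Retry, Halt}, so the formula holds at Retry.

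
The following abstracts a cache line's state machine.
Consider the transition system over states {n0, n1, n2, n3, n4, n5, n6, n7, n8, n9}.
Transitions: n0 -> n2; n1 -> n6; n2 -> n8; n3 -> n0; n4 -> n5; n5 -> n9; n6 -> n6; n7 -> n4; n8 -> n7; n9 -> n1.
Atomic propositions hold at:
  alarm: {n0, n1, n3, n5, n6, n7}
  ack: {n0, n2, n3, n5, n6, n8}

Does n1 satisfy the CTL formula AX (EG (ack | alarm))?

Yes

Sat(ack | alarm) = {n0, n1, n2, n3, n5, n6, n7, n8}
EG (ack | alarm): greatest fixpoint, start Z0 = {n0, n1, n2, n3, n5, n6, n7, n8}, keep only states in Sat with some successor in Z. Z1 = {n0, n1, n2, n3, n6, n8}; Z2 = {n0, n1, n2, n3, n6}; Z3 = {n0, n1, n3, n6}; Z4 = {n1, n3, n6}; Z5 = {n1, n6}; fixed.
Sat(EG (ack | alarm)) = {n1, n6}
Sat(AX (EG (ack | alarm))) = {s : every successor in {n1, n6}} = {n1, n6, n9}
n1 ∈ Sat(AX (EG (ack | alarm))) = {n1, n6, n9}, so the formula holds at n1.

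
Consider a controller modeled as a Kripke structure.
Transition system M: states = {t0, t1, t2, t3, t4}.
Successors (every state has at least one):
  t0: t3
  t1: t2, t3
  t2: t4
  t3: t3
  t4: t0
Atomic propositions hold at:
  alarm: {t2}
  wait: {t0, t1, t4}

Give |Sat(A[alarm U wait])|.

A[alarm U wait]: least fixpoint, start Z0 = Sat(wait) = {t0, t1, t4}, add states in Sat(alarm) with every successor in Z. Z1 = {t0, t1, t2, t4}; fixed.
Sat(A[alarm U wait]) = {t0, t1, t2, t4}
|Sat(A[alarm U wait])| = |{t0, t1, t2, t4}| = 4.

4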